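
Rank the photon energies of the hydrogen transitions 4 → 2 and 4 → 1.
4 → 1

Calculate the energy for each transition:

Transition 4 → 2:
ΔE₁ = |E_2 - E_4| = |-13.6057/2² - (-13.6057/4²)|
ΔE₁ = |-3.401425000 - (-0.850356250)| = 2.551069 eV

Transition 4 → 1:
ΔE₂ = |E_1 - E_4| = |-13.6057/1² - (-13.6057/4²)|
ΔE₂ = |-13.605700000 - (-0.850356250)| = 12.755344 eV

Since 12.755344 eV > 2.551069 eV, the transition 4 → 1 emits the more energetic photon.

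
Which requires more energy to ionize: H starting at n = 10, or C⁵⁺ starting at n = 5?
C⁵⁺ at n = 5 (E = -19.592 eV)

Using E_n = -13.6057 Z² / n² eV:

H (Z = 1) at n = 10:
E = -13.6057 × 1² / 10² = -13.6057 × 1 / 100 = -0.136057 eV

C⁵⁺ (Z = 6) at n = 5:
E = -13.6057 × 6² / 5² = -13.6057 × 36 / 25 = -19.592208 eV

Since -19.592208 eV < -0.136057 eV,
C⁵⁺ at n = 5 is more tightly bound (requires more energy to ionize).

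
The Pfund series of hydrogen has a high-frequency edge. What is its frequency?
1.3159e+14 Hz

The series limit corresponds to the transition from n = ∞ to n = 5.
This is the highest energy (shortest wavelength) transition in the Pfund series.

E_∞ = 0 eV
E_5 = -13.6057 / 5² = -0.54422800 eV

Energy at series limit:
ΔE = E_∞ - E_5 = 0 - (-0.54422800) = 0.54422800 eV
E = 0.54422800 eV × (1.602177 × 10⁻¹⁹ J/eV) = 8.719496e-20 J
f = E/h = 8.719496e-20 J / (6.62607 × 10⁻³⁴ J·s) = 1.3159e+14 Hz

This energy equals the ionization energy from the n = 5 state of hydrogen.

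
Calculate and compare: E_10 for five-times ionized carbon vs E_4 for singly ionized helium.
C⁵⁺ at n = 10 (E = -4.898052 eV)

Using E_n = -13.6057 Z² / n² eV:

C⁵⁺ (Z = 6) at n = 10:
E = -13.6057 × 6² / 10² = -13.6057 × 36 / 100 = -4.898052000 eV

He⁺ (Z = 2) at n = 4:
E = -13.6057 × 2² / 4² = -13.6057 × 4 / 16 = -3.401425000 eV

Since -4.898052000 eV < -3.401425000 eV,
C⁵⁺ at n = 10 is more tightly bound (requires more energy to ionize).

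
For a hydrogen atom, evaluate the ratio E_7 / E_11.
2.4694

Using E_n = -13.6057 Z² / n² eV with Z = 1:

E_7 = -13.6057 / 7² = -13.6057 / 49 = -0.2776673469 eV
E_11 = -13.6057 / 11² = -13.6057 / 121 = -0.1124438017 eV

The ratio is:
E_7/E_11 = (-0.2776673469) / (-0.1124438017)
E_7/E_11 = (-13.6057/49) / (-13.6057/121)
E_7/E_11 = 121/49
E_7/E_11 = 2.4694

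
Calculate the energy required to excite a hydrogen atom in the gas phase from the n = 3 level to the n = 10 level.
1.376 eV

The energy levels of a hydrogen-like atom are E_n = -13.6057 eV / n².

Energy at n = 3: E_3 = -13.6057 / 3² = -1.511744 eV
Energy at n = 10: E_10 = -13.6057 / 10² = -0.136057 eV

The excitation energy is the difference:
ΔE = E_10 - E_3
ΔE = -0.136057 - (-1.511744)
ΔE = 1.376 eV

Since this is positive, energy must be absorbed (photon absorption).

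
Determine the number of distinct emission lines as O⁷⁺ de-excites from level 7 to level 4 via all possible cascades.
6

The electron can occupy levels n = 4, 5, ..., 7 during de-excitation — that is m = 7 - 4 + 1 = 4 distinct levels.

The number of distinct spectral lines equals the number of ways to choose 2 of these m levels (each pair gives one possible emission transition):

Number of lines = m(m-1)/2 = 4×3/2 = 6

These correspond to all possible transitions between the 4 levels:
7 → 6, 7 → 5, 7 → 4, 6 → 5, 6 → 4, 5 → 4

Each transition produces a photon with a unique energy (and thus wavelength). This count does not depend on Z.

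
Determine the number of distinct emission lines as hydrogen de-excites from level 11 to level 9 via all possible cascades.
3

The electron can occupy levels n = 9, 10, ..., 11 during de-excitation — that is m = 11 - 9 + 1 = 3 distinct levels.

The number of distinct spectral lines equals the number of ways to choose 2 of these m levels (each pair gives one possible emission transition):

Number of lines = m(m-1)/2 = 3×2/2 = 3

These correspond to all possible transitions between the 3 levels:
11 → 10, 11 → 9, 10 → 9

Each transition produces a photon with a unique energy (and thus wavelength). This count does not depend on Z.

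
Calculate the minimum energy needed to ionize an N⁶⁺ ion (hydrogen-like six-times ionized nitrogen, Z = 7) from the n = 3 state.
74.08 eV

The ionization energy is the energy needed to remove the electron completely (n → ∞).

For a hydrogen-like ion with Z = 7, E_n = -13.6057 Z² / n² eV.

At n = 3: E_3 = -13.6057 × 7² / 3² = -74.07548 eV
At n = ∞: E_∞ = 0 eV

Ionization energy = E_∞ - E_3 = 0 - (-74.07548) = 74.07548 eV
Ionization energy ≈ 74.08 eV

This is also called the binding energy of the electron in state n = 3.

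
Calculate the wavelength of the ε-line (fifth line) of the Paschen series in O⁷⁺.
14.912 nm

The lines of a series are numbered from the longest wavelength (smallest ΔE) outward; the fifth line is the transition from n = n_f + 5 to n_f.
The Paschen series has all transitions ending at n_f = 3.

For O⁷⁺ (Z = 8), the fifth line (ε-line) is the jump from n = 8 to n = 3:
E_8 = -13.6057 × 8² / 8² = -13.60570 eV
E_3 = -13.6057 × 8² / 3² = -96.75164 eV
ΔE = E_8 - E_3 = 83.14594 eV

λ = hc/E = 1239.84 eV·nm / 83.14594 eV
λ = 14.912 nm

This is the ε-line of the Paschen series in O⁷⁺.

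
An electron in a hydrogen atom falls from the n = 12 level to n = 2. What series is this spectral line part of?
Balmer series

The spectral series in hydrogen are named based on the final (lower) energy level:
- Lyman series: n_final = 1 (ultraviolet)
- Balmer series: n_final = 2 (visible/near-UV)
- Paschen series: n_final = 3 (infrared)
- Brackett series: n_final = 4 (infrared)
- Pfund series: n_final = 5 (far infrared)

Since this transition ends at n = 2, it belongs to the Balmer series.

For reference, this 12 → 2 line has photon energy
ΔE = 13.6057 eV × (1/2² - 1/12²) = 3.30694097 eV,
corresponding to wavelength λ = hc/ΔE = 1239.84 eV·nm / 3.30694097 eV = 374.9205 nm in the visible/near-UV region.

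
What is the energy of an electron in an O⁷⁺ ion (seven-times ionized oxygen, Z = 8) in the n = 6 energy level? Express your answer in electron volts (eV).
-24.188 eV

The energy levels of a hydrogen-like atom are given by:
E_n = -13.6057 Z² / n² eV  (with Z = 8 for O⁷⁺)

For n = 6:
E_6 = -13.6057 × 8² / 6²
E_6 = -13.6057 × 64 / 36
E_6 = -24.188 eV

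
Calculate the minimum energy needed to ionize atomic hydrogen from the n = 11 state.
0.1124 eV

The ionization energy is the energy needed to remove the electron completely (n → ∞).

For hydrogen, E_n = -13.6057 eV / n².

At n = 11: E_11 = -13.6057 / 11² = -0.1124438 eV
At n = ∞: E_∞ = 0 eV

Ionization energy = E_∞ - E_11 = 0 - (-0.1124438) = 0.1124438 eV
Ionization energy ≈ 0.1124 eV

This is also called the binding energy of the electron in state n = 11.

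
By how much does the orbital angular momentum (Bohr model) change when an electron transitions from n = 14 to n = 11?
3.1637e-34 J·s (or 3ℏ)

In the Bohr model, L_n = nℏ where ℏ = 1.054572e-34 J·s.

L_14 = 14ℏ = 1.476401e-33 J·s
L_11 = 11ℏ = 1.160029e-33 J·s

ΔL = L_14 - L_11 = (14 - 11)ℏ = 3ℏ
ΔL = 3 × 1.054572e-34 J·s = 3.1637e-34 J·s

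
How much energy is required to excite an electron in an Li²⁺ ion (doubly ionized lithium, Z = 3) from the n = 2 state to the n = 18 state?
30.23489 eV

The energy levels of a hydrogen-like atom are E_n = -13.6057 Z² eV / n².

Energy at n = 2: E_2 = -13.6057 × 3² / 2² = -30.61282500 eV
Energy at n = 18: E_18 = -13.6057 × 3² / 18² = -0.37793611 eV

The excitation energy is the difference:
ΔE = E_18 - E_2
ΔE = -0.37793611 - (-30.61282500)
ΔE = 30.23489 eV

Since this is positive, energy must be absorbed (photon absorption).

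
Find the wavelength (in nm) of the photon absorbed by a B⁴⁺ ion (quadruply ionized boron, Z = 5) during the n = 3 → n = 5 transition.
51.25866 nm

First, find the transition energy using E_n = -13.6057 Z² / n² eV:
E_3 = -13.6057 × 5² / 3² = -37.7936111 eV
E_5 = -13.6057 × 5² / 5² = -13.6057000 eV

Photon energy: |ΔE| = |E_5 - E_3| = 24.1879111 eV

Convert to wavelength using E = hc/λ with hc = 1239.84 eV·nm:
λ = hc/E = 1239.84 eV·nm / 24.1879111 eV
λ = 51.25866 nm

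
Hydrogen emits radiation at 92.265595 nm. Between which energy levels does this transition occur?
n = 9 → n = 1

First, find the photon energy from the wavelength (hc = 1239.84 eV·nm):
E = hc/λ = 1239.84 eV·nm / 92.265595 nm = 13.437728 eV

The energy levels of hydrogen satisfy E_n = -13.6057 / n² eV, so an emission n_i → n_f releases
ΔE = 13.6057 × (1/n_f² − 1/n_i²) eV.

Setting ΔE equal to the photon energy:
1/n_f² − 1/n_i² = 13.437728 / 13.6057 = 0.98765429

Since 1/n_i² must be positive, we need 1/n_f² > 0.98765429, i.e. n_f ≤ 1. For each allowed n_f, solve n_i = (1/n_f² − 0.98765429)^(−1/2) and check whether it is a whole number:
  n_f = 1: 1/n_i² = 1.00000000 − 0.98765429 = 0.01234571 → n_i = 9.000  → integer, n_i = 9 ✓

Only n_f = 1 gives an integer upper level, n_i = 9.

The transition is from n = 9 to n = 1 (emission).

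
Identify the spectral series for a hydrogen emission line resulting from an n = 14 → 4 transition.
Brackett series

The spectral series in hydrogen are named based on the final (lower) energy level:
- Lyman series: n_final = 1 (ultraviolet)
- Balmer series: n_final = 2 (visible/near-UV)
- Paschen series: n_final = 3 (infrared)
- Brackett series: n_final = 4 (infrared)
- Pfund series: n_final = 5 (far infrared)

Since this transition ends at n = 4, it belongs to the Brackett series.

For reference, this 14 → 4 line has photon energy
ΔE = 13.6057 eV × (1/4² - 1/14²) = 0.780939413 eV,
corresponding to wavelength λ = hc/ΔE = 1239.84 eV·nm / 0.780939413 eV = 1587.626 nm in the infrared region.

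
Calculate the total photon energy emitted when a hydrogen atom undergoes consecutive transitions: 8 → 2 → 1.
13.39 eV

The energy levels of hydrogen are E_n = -13.6057 / n² eV.

First transition (8 → 2):
ΔE₁ = |E_2 - E_8|
ΔE₁ = |-3.40142500 - (-0.21258906)| = 3.18884 eV

Second transition (2 → 1):
ΔE₂ = |E_1 - E_2|
ΔE₂ = |-13.60570000 - (-3.40142500)| = 10.20428 eV

Total energy released:
E_total = ΔE₁ + ΔE₂ = 3.18884 + 10.20428 = 13.39 eV

Note: This equals the direct transition 8 → 1: 13.39 eV ✓
Energy is conserved regardless of the path taken.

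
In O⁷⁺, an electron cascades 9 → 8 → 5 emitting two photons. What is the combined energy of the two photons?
24.080 eV

The energy levels of O⁷⁺ are E_n = -13.6057 × 8² / n² eV.

First transition (9 → 8):
ΔE₁ = |E_8 - E_9|
ΔE₁ = |-13.605700000 - (-10.750182716)| = 2.855517 eV

Second transition (8 → 5):
ΔE₂ = |E_5 - E_8|
ΔE₂ = |-34.830592000 - (-13.605700000)| = 21.224892 eV

Total energy released:
E_total = ΔE₁ + ΔE₂ = 2.855517 + 21.224892 = 24.080 eV

Note: This equals the direct transition 9 → 5: 24.080 eV ✓
Energy is conserved regardless of the path taken.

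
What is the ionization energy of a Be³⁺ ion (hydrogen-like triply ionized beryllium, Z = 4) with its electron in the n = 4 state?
13.606 eV

The ionization energy is the energy needed to remove the electron completely (n → ∞).

For a hydrogen-like ion with Z = 4, E_n = -13.6057 Z² / n² eV.

At n = 4: E_4 = -13.6057 × 4² / 4² = -13.605700 eV
At n = ∞: E_∞ = 0 eV

Ionization energy = E_∞ - E_4 = 0 - (-13.605700) = 13.605700 eV
Ionization energy ≈ 13.606 eV

This is also called the binding energy of the electron in state n = 4.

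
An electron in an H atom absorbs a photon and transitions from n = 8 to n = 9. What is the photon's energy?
0.04 eV

The energy levels of a hydrogen-like atom are E_n = -13.6057 eV / n².

Energy at n = 8: E_8 = -13.6057 / 8² = -0.21259 eV
Energy at n = 9: E_9 = -13.6057 / 9² = -0.16797 eV

The excitation energy is the difference:
ΔE = E_9 - E_8
ΔE = -0.16797 - (-0.21259)
ΔE = 0.04 eV

Since this is positive, energy must be absorbed (photon absorption).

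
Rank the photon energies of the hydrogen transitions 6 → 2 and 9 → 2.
9 → 2

Calculate the energy for each transition:

Transition 6 → 2:
ΔE₁ = |E_2 - E_6| = |-13.6057/2² - (-13.6057/6²)|
ΔE₁ = |-3.401425000000 - (-0.377936111111)| = 3.023488889 eV

Transition 9 → 2:
ΔE₂ = |E_2 - E_9| = |-13.6057/2² - (-13.6057/9²)|
ΔE₂ = |-3.401425000000 - (-0.167971604938)| = 3.233453395 eV

Since 3.233453395 eV > 3.023488889 eV, the transition 9 → 2 emits the more energetic photon.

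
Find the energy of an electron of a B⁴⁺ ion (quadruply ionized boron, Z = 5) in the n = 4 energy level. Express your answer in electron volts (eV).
-21.26 eV

The energy levels of a hydrogen-like atom are given by:
E_n = -13.6057 Z² / n² eV  (with Z = 5 for B⁴⁺)

For n = 4:
E_4 = -13.6057 × 5² / 4²
E_4 = -13.6057 × 25 / 16
E_4 = -21.26 eV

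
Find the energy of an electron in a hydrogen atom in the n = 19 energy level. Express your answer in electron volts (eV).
-0.038 eV

The energy levels of a hydrogen-like atom are given by:
E_n = -13.6057 eV / n²

For n = 19:
E_19 = -13.6057 eV / 19²
E_19 = -13.6057 eV / 361
E_19 = -0.038 eV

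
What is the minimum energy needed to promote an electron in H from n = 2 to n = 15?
3.34 eV

The energy levels of a hydrogen-like atom are E_n = -13.6057 eV / n².

Energy at n = 2: E_2 = -13.6057 / 2² = -3.40143 eV
Energy at n = 15: E_15 = -13.6057 / 15² = -0.06047 eV

The excitation energy is the difference:
ΔE = E_15 - E_2
ΔE = -0.06047 - (-3.40143)
ΔE = 3.34 eV

Since this is positive, energy must be absorbed (photon absorption).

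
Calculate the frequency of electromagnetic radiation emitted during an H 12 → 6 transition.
6.8538e+13 Hz

First, find the transition energy:
E_12 = -13.6057 / 12² = -0.09448403 eV
E_6 = -13.6057 / 6² = -0.37793611 eV
|ΔE| = |E_6 - E_12| = 0.28345208 eV

Convert to Joules: E = 0.28345208 eV × (1.602177 × 10⁻¹⁹ J/eV) = 4.541404e-20 J

Using E = hf:
f = E/h = 4.541404e-20 J / (6.62607 × 10⁻³⁴ J·s)
f = 6.8538e+13 Hz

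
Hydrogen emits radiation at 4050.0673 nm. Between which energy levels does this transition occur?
n = 5 → n = 4

First, find the photon energy from the wavelength (hc = 1239.84 eV·nm):
E = hc/λ = 1239.84 eV·nm / 4050.0673 nm = 0.30612825 eV

The energy levels of hydrogen satisfy E_n = -13.6057 / n² eV, so an emission n_i → n_f releases
ΔE = 13.6057 × (1/n_f² − 1/n_i²) eV.

Setting ΔE equal to the photon energy:
1/n_f² − 1/n_i² = 0.30612825 / 13.6057 = 0.022500000

Since 1/n_i² must be positive, we need 1/n_f² > 0.022500000, i.e. n_f ≤ 6. For each allowed n_f, solve n_i = (1/n_f² − 0.022500000)^(−1/2) and check whether it is a whole number:
  n_f = 1: 1/n_i² = 1.000000000 − 0.022500000 = 0.977500000 → n_i = 1.011  (not an integer) ✗
  n_f = 2: 1/n_i² = 0.250000000 − 0.022500000 = 0.227500000 → n_i = 2.097  (not an integer) ✗
  n_f = 3: 1/n_i² = 0.111111111 − 0.022500000 = 0.088611111 → n_i = 3.359  (not an integer) ✗
  n_f = 4: 1/n_i² = 0.062500000 − 0.022500000 = 0.040000000 → n_i = 5.000  → integer, n_i = 5 ✓
  n_f = 5: 1/n_i² = 0.040000000 − 0.022500000 = 0.017500000 → n_i = 7.559  (not an integer) ✗
  n_f = 6: 1/n_i² = 0.027777778 − 0.022500000 = 0.005277778 → n_i = 13.765  (not an integer) ✗

Only n_f = 4 gives an integer upper level, n_i = 5.

The transition is from n = 5 to n = 4 (emission).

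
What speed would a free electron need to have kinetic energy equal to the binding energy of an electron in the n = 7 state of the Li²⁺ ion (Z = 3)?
9.37583e+05 m/s (or 0.31274% of c)

The binding energy at n = 7 for Li²⁺ is:
E_7 = -13.6057 × 3²/7² = -2.49900612 eV
|E_7| = 2.49900612 eV

Convert to Joules:
KE = 2.49900612 eV × (1.602177 × 10⁻¹⁹ J/eV) = 4.0038501e-19 J

Using KE = ½mv²:
v = √(2·KE/m_e)
v = √(2 × 4.0038501e-19 J / 9.10938 × 10⁻³¹ kg)
v = 9.37583e+05 m/s

This is approximately 0.31274% the speed of light.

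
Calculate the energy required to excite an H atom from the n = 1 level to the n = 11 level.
13.493256 eV

The energy levels of a hydrogen-like atom are E_n = -13.6057 eV / n².

Energy at n = 1: E_1 = -13.6057 / 1² = -13.605700000 eV
Energy at n = 11: E_11 = -13.6057 / 11² = -0.112443802 eV

The excitation energy is the difference:
ΔE = E_11 - E_1
ΔE = -0.112443802 - (-13.605700000)
ΔE = 13.493256 eV

Since this is positive, energy must be absorbed (photon absorption).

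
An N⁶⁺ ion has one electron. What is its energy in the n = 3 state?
-74.075478 eV

For hydrogen-like ions, the energy levels scale with Z²:
E_n = -13.6057 Z² / n² eV

For N⁶⁺ (Z = 7) at n = 3:
E_3 = -13.6057 × 7² / 3²
E_3 = -13.6057 × 49 / 9
E_3 = -666.6793 / 9
E_3 = -74.075478 eV

The energy is 49 times more negative than hydrogen at the same n due to the stronger nuclear charge.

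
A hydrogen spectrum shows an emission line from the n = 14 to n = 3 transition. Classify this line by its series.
Paschen series

The spectral series in hydrogen are named based on the final (lower) energy level:
- Lyman series: n_final = 1 (ultraviolet)
- Balmer series: n_final = 2 (visible/near-UV)
- Paschen series: n_final = 3 (infrared)
- Brackett series: n_final = 4 (infrared)
- Pfund series: n_final = 5 (far infrared)

Since this transition ends at n = 3, it belongs to the Paschen series.

For reference, this 14 → 3 line has photon energy
ΔE = 13.6057 eV × (1/3² - 1/14²) = 1.442328 eV,
corresponding to wavelength λ = hc/ΔE = 1239.84 eV·nm / 1.442328 eV = 859.61 nm in the infrared region.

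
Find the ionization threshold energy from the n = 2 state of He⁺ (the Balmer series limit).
13.606 eV

The series limit corresponds to the transition from n = ∞ to n = 2.
This is the highest energy (shortest wavelength) transition in the Balmer series.

E_∞ = 0 eV
E_2 = -13.6057 × 2² / 2² = -13.606 eV

Energy at series limit:
ΔE = E_∞ - E_2 = 0 - (-13.606) = 13.606 eV

This energy equals the ionization energy from the n = 2 state of He⁺.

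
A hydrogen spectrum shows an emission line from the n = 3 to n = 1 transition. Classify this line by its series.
Lyman series

The spectral series in hydrogen are named based on the final (lower) energy level:
- Lyman series: n_final = 1 (ultraviolet)
- Balmer series: n_final = 2 (visible/near-UV)
- Paschen series: n_final = 3 (infrared)
- Brackett series: n_final = 4 (infrared)
- Pfund series: n_final = 5 (far infrared)

Since this transition ends at n = 1, it belongs to the Lyman series.

For reference, this 3 → 1 line has photon energy
ΔE = 13.6057 eV × (1/1² - 1/3²) = 12.093956 eV,
corresponding to wavelength λ = hc/ΔE = 1239.84 eV·nm / 12.093956 eV = 102.517 nm in the ultraviolet region.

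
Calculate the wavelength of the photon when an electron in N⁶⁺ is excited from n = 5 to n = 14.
53.290359 nm

First, find the transition energy using E_n = -13.6057 Z² / n² eV:
E_5 = -13.6057 × 7² / 5² = -26.66717200 eV
E_14 = -13.6057 × 7² / 14² = -3.40142500 eV

Photon energy: |ΔE| = |E_14 - E_5| = 23.26574700 eV

Convert to wavelength using E = hc/λ with hc = 1239.84 eV·nm:
λ = hc/E = 1239.84 eV·nm / 23.26574700 eV
λ = 53.290359 nm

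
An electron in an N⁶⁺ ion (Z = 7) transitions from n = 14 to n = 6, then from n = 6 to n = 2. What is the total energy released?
163.268400 eV

The energy levels of N⁶⁺ are E_n = -13.6057 × 7² / n² eV.

First transition (14 → 6):
ΔE₁ = |E_6 - E_14|
ΔE₁ = |-18.518869444444 - (-3.401425000000)| = 15.117444444 eV

Second transition (6 → 2):
ΔE₂ = |E_2 - E_6|
ΔE₂ = |-166.669825000000 - (-18.518869444444)| = 148.150955556 eV

Total energy released:
E_total = ΔE₁ + ΔE₂ = 15.117444444 + 148.150955556 = 163.268400 eV

Note: This equals the direct transition 14 → 2: 163.268400 eV ✓
Energy is conserved regardless of the path taken.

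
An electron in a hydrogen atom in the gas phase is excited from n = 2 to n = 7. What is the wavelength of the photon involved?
396.906591 nm

First, find the transition energy using E_n = -13.6057 / n² eV:
E_2 = -13.6057 / 2² = -3.4014250000 eV
E_7 = -13.6057 / 7² = -0.2776673469 eV

Photon energy: |ΔE| = |E_7 - E_2| = 3.1237576531 eV

Convert to wavelength using E = hc/λ with hc = 1239.84 eV·nm:
λ = hc/E = 1239.84 eV·nm / 3.1237576531 eV
λ = 396.906591 nm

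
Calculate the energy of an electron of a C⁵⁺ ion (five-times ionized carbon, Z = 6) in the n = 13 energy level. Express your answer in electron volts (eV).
-2.898 eV

The energy levels of a hydrogen-like atom are given by:
E_n = -13.6057 Z² / n² eV  (with Z = 6 for C⁵⁺)

For n = 13:
E_13 = -13.6057 × 6² / 13²
E_13 = -13.6057 × 36 / 169
E_13 = -2.898 eV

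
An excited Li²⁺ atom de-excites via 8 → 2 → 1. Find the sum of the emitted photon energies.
120.5380 eV

The energy levels of Li²⁺ are E_n = -13.6057 × 3² / n² eV.

First transition (8 → 2):
ΔE₁ = |E_2 - E_8|
ΔE₁ = |-30.6128250000 - (-1.9133015625)| = 28.6995234 eV

Second transition (2 → 1):
ΔE₂ = |E_1 - E_2|
ΔE₂ = |-122.4513000000 - (-30.6128250000)| = 91.8384750 eV

Total energy released:
E_total = ΔE₁ + ΔE₂ = 28.6995234 + 91.8384750 = 120.5380 eV

Note: This equals the direct transition 8 → 1: 120.5380 eV ✓
Energy is conserved regardless of the path taken.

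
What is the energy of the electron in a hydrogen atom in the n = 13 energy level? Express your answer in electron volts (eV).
-0.08051 eV

The energy levels of a hydrogen-like atom are given by:
E_n = -13.6057 eV / n²

For n = 13:
E_13 = -13.6057 eV / 13²
E_13 = -13.6057 eV / 169
E_13 = -0.08051 eV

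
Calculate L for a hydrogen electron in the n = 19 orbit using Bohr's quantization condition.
2.0037e-33 J·s (or 19ℏ)

In the Bohr model, angular momentum is quantized:
L = nℏ

where ℏ = h/(2π) = 1.054572e-34 J·s

For n = 19:
L = 19 × 1.054572e-34 J·s
L = 2.0037e-33 J·s

This can also be written as L = 19ℏ.
The angular momentum is an integer multiple of the reduced Planck constant.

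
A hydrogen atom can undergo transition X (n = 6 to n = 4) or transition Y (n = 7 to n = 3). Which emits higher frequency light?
7 → 3

Calculate the energy for each transition:

Transition 6 → 4:
ΔE₁ = |E_4 - E_6| = |-13.6057/4² - (-13.6057/6²)|
ΔE₁ = |-0.8503562500 - (-0.3779361111)| = 0.4724201 eV

Transition 7 → 3:
ΔE₂ = |E_3 - E_7| = |-13.6057/3² - (-13.6057/7²)|
ΔE₂ = |-1.5117444444 - (-0.2776673469)| = 1.2340771 eV

Since 1.2340771 eV > 0.4724201 eV, the transition 7 → 3 emits the more energetic photon.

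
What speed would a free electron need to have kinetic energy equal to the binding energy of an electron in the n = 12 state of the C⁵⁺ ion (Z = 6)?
1.0938e+06 m/s (or 0.3649% of c)

The binding energy at n = 12 for C⁵⁺ is:
E_12 = -13.6057 × 6²/12² = -3.4014250 eV
|E_12| = 3.4014250 eV

Convert to Joules:
KE = 3.4014250 eV × (1.602177 × 10⁻¹⁹ J/eV) = 5.449685e-19 J

Using KE = ½mv²:
v = √(2·KE/m_e)
v = √(2 × 5.449685e-19 J / 9.10938 × 10⁻³¹ kg)
v = 1.0938e+06 m/s

This is approximately 0.3649% the speed of light.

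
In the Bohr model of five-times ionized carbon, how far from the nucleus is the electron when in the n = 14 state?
1.72865 nm (or 17.28646 Å)

The Bohr radius formula is:
r_n = n² a₀ / Z

where a₀ = 0.05291772 nm is the Bohr radius.

For C⁵⁺ (Z = 6) at n = 14:
r_14 = 14² × 0.05291772 nm / 6
r_14 = 196 × 0.05291772 nm / 6
r_14 = 10.371873 nm / 6
r_14 = 1.72865 nm

The electron orbits at approximately 1.72865 nm from the nucleus.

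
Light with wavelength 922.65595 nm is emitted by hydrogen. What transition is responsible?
n = 9 → n = 3

First, find the photon energy from the wavelength (hc = 1239.84 eV·nm):
E = hc/λ = 1239.84 eV·nm / 922.65595 nm = 1.3437728 eV

The energy levels of hydrogen satisfy E_n = -13.6057 / n² eV, so an emission n_i → n_f releases
ΔE = 13.6057 × (1/n_f² − 1/n_i²) eV.

Setting ΔE equal to the photon energy:
1/n_f² − 1/n_i² = 1.3437728 / 13.6057 = 0.098765429

Since 1/n_i² must be positive, we need 1/n_f² > 0.098765429, i.e. n_f ≤ 3. For each allowed n_f, solve n_i = (1/n_f² − 0.098765429)^(−1/2) and check whether it is a whole number:
  n_f = 1: 1/n_i² = 1.000000000 − 0.098765429 = 0.901234571 → n_i = 1.053  (not an integer) ✗
  n_f = 2: 1/n_i² = 0.250000000 − 0.098765429 = 0.151234571 → n_i = 2.571  (not an integer) ✗
  n_f = 3: 1/n_i² = 0.111111111 − 0.098765429 = 0.012345682 → n_i = 9.000  → integer, n_i = 9 ✓

Only n_f = 3 gives an integer upper level, n_i = 9.

The transition is from n = 9 to n = 3 (emission).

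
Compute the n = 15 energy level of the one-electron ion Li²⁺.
-0.544 eV

For hydrogen-like ions, the energy levels scale with Z²:
E_n = -13.6057 Z² / n² eV

For Li²⁺ (Z = 3) at n = 15:
E_15 = -13.6057 × 3² / 15²
E_15 = -13.6057 × 9 / 225
E_15 = -122.4513 / 225
E_15 = -0.544 eV

The energy is 9 times more negative than hydrogen at the same n due to the stronger nuclear charge.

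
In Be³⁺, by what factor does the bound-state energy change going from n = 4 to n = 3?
1.78

Using E_n = -13.6057 Z² / n² eV with Z = 4:

E_3 = -13.6057 × 4² / 3² = -217.6912 / 9 = -24.18791111 eV
E_4 = -13.6057 × 4² / 4² = -217.6912 / 16 = -13.60570000 eV

The ratio is:
E_3/E_4 = (-24.18791111) / (-13.60570000)
E_3/E_4 = (-217.6912/9) / (-217.6912/16)
E_3/E_4 = 16/9
E_3/E_4 = 1.78
(Note: the Z² factors cancel in the ratio.)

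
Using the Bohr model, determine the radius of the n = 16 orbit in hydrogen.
13.5469 nm (or 135.4693 Å)

The Bohr radius formula is:
r_n = n² a₀ / Z

where a₀ = 0.0529177 nm is the Bohr radius.

For H (Z = 1) at n = 16:
r_16 = 16² × 0.0529177 nm / 1
r_16 = 256 × 0.0529177 nm / 1
r_16 = 13.54693 nm / 1
r_16 = 13.5469 nm

The electron orbits at approximately 13.5469 nm from the nucleus.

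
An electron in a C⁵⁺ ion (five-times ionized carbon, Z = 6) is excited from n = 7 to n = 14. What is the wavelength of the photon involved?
165.3777 nm

First, find the transition energy using E_n = -13.6057 Z² / n² eV:
E_7 = -13.6057 × 6² / 7² = -9.99602449 eV
E_14 = -13.6057 × 6² / 14² = -2.49900612 eV

Photon energy: |ΔE| = |E_14 - E_7| = 7.49701837 eV

Convert to wavelength using E = hc/λ with hc = 1239.84 eV·nm:
λ = hc/E = 1239.84 eV·nm / 7.49701837 eV
λ = 165.3777 nm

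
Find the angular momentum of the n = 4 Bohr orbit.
4.22e-34 J·s (or 4ℏ)

In the Bohr model, angular momentum is quantized:
L = nℏ

where ℏ = h/(2π) = 1.0546e-34 J·s

For n = 4:
L = 4 × 1.0546e-34 J·s
L = 4.22e-34 J·s

This can also be written as L = 4ℏ.
The angular momentum is an integer multiple of the reduced Planck constant.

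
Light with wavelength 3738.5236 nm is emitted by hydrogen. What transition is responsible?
n = 8 → n = 5

First, find the photon energy from the wavelength (hc = 1239.84 eV·nm):
E = hc/λ = 1239.84 eV·nm / 3738.5236 nm = 0.33163894 eV

The energy levels of hydrogen satisfy E_n = -13.6057 / n² eV, so an emission n_i → n_f releases
ΔE = 13.6057 × (1/n_f² − 1/n_i²) eV.

Setting ΔE equal to the photon energy:
1/n_f² − 1/n_i² = 0.33163894 / 13.6057 = 0.024375000

Since 1/n_i² must be positive, we need 1/n_f² > 0.024375000, i.e. n_f ≤ 6. For each allowed n_f, solve n_i = (1/n_f² − 0.024375000)^(−1/2) and check whether it is a whole number:
  n_f = 1: 1/n_i² = 1.000000000 − 0.024375000 = 0.975625000 → n_i = 1.012  (not an integer) ✗
  n_f = 2: 1/n_i² = 0.250000000 − 0.024375000 = 0.225625000 → n_i = 2.105  (not an integer) ✗
  n_f = 3: 1/n_i² = 0.111111111 − 0.024375000 = 0.086736111 → n_i = 3.395  (not an integer) ✗
  n_f = 4: 1/n_i² = 0.062500000 − 0.024375000 = 0.038125000 → n_i = 5.121  (not an integer) ✗
  n_f = 5: 1/n_i² = 0.040000000 − 0.024375000 = 0.015625000 → n_i = 8.000  → integer, n_i = 8 ✓
  n_f = 6: 1/n_i² = 0.027777778 − 0.024375000 = 0.003402778 → n_i = 17.143  (not an integer) ✗

Only n_f = 5 gives an integer upper level, n_i = 8.

The transition is from n = 8 to n = 5 (emission).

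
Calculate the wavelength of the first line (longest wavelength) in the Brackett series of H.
4050.07 nm

The longest wavelength corresponds to the smallest energy transition in the series.
The Brackett series has all transitions ending at n_f = 4.

For H, the first line (α-line) is the jump from n = 5 to n = 4:
E_5 = -13.6057 / 5² = -0.54422800 eV
E_4 = -13.6057 / 4² = -0.85035625 eV
ΔE = E_5 - E_4 = 0.30612825 eV

λ = hc/E = 1239.84 eV·nm / 0.30612825 eV
λ = 4050.07 nm

This is the α-line of the Brackett series in H.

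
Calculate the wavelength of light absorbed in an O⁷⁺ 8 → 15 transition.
127.3507 nm

First, find the transition energy using E_n = -13.6057 Z² / n² eV:
E_8 = -13.6057 × 8² / 8² = -13.60570000 eV
E_15 = -13.6057 × 8² / 15² = -3.87006578 eV

Photon energy: |ΔE| = |E_15 - E_8| = 9.73563422 eV

Convert to wavelength using E = hc/λ with hc = 1239.84 eV·nm:
λ = hc/E = 1239.84 eV·nm / 9.73563422 eV
λ = 127.3507 nm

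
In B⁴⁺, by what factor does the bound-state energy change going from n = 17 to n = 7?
5.8980

Using E_n = -13.6057 Z² / n² eV with Z = 5:

E_7 = -13.6057 × 5² / 7² = -340.1425 / 49 = -6.9416836735 eV
E_17 = -13.6057 × 5² / 17² = -340.1425 / 289 = -1.1769636678 eV

The ratio is:
E_7/E_17 = (-6.9416836735) / (-1.1769636678)
E_7/E_17 = (-340.1425/49) / (-340.1425/289)
E_7/E_17 = 289/49
E_7/E_17 = 5.8980
(Note: the Z² factors cancel in the ratio.)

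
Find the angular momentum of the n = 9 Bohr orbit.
9.4911e-34 J·s (or 9ℏ)

In the Bohr model, angular momentum is quantized:
L = nℏ

where ℏ = h/(2π) = 1.054572e-34 J·s

For n = 9:
L = 9 × 1.054572e-34 J·s
L = 9.4911e-34 J·s

This can also be written as L = 9ℏ.
The angular momentum is an integer multiple of the reduced Planck constant.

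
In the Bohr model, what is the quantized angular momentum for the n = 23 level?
2.4255e-33 J·s (or 23ℏ)

In the Bohr model, angular momentum is quantized:
L = nℏ

where ℏ = h/(2π) = 1.054572e-34 J·s

For n = 23:
L = 23 × 1.054572e-34 J·s
L = 2.4255e-33 J·s

This can also be written as L = 23ℏ.
The angular momentum is an integer multiple of the reduced Planck constant.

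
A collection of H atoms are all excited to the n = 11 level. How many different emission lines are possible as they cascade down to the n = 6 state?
15

The electron can occupy levels n = 6, 7, ..., 11 during de-excitation — that is m = 11 - 6 + 1 = 6 distinct levels.

The number of distinct spectral lines equals the number of ways to choose 2 of these m levels (each pair gives one possible emission transition):

Number of lines = m(m-1)/2 = 6×5/2 = 15

These correspond to all possible transitions between the 6 levels:
11 → 10, 11 → 9, 11 → 8, 11 → 7, 11 → 6, 10 → 9, 10 → 8, 10 → 7...

Each transition produces a photon with a unique energy (and thus wavelength). This count does not depend on Z.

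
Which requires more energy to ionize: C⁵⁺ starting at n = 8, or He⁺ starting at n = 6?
C⁵⁺ at n = 8 (E = -7.65321 eV)

Using E_n = -13.6057 Z² / n² eV:

C⁵⁺ (Z = 6) at n = 8:
E = -13.6057 × 6² / 8² = -13.6057 × 36 / 64 = -7.65320625 eV

He⁺ (Z = 2) at n = 6:
E = -13.6057 × 2² / 6² = -13.6057 × 4 / 36 = -1.51174444 eV

Since -7.65320625 eV < -1.51174444 eV,
C⁵⁺ at n = 8 is more tightly bound (requires more energy to ionize).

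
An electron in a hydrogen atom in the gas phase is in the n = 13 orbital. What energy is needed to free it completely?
0.080507 eV

The ionization energy is the energy needed to remove the electron completely (n → ∞).

For hydrogen, E_n = -13.6057 eV / n².

At n = 13: E_13 = -13.6057 / 13² = -0.080507101 eV
At n = ∞: E_∞ = 0 eV

Ionization energy = E_∞ - E_13 = 0 - (-0.080507101) = 0.080507101 eV
Ionization energy ≈ 0.080507 eV

This is also called the binding energy of the electron in state n = 13.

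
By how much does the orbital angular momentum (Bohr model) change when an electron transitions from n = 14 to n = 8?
6.3274e-34 J·s (or 6ℏ)

In the Bohr model, L_n = nℏ where ℏ = 1.054572e-34 J·s.

L_14 = 14ℏ = 1.476401e-33 J·s
L_8 = 8ℏ = 8.436576e-34 J·s

ΔL = L_14 - L_8 = (14 - 8)ℏ = 6ℏ
ΔL = 6 × 1.054572e-34 J·s = 6.3274e-34 J·s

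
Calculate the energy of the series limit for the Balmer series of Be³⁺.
54.4228 eV

The series limit corresponds to the transition from n = ∞ to n = 2.
This is the highest energy (shortest wavelength) transition in the Balmer series.

E_∞ = 0 eV
E_2 = -13.6057 × 4² / 2² = -54.4228 eV

Energy at series limit:
ΔE = E_∞ - E_2 = 0 - (-54.4228) = 54.4228 eV

This energy equals the ionization energy from the n = 2 state of Be³⁺.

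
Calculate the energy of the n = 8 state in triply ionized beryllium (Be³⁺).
-3.40143 eV

For hydrogen-like ions, the energy levels scale with Z²:
E_n = -13.6057 Z² / n² eV

For Be³⁺ (Z = 4) at n = 8:
E_8 = -13.6057 × 4² / 8²
E_8 = -13.6057 × 16 / 64
E_8 = -217.6912 / 64
E_8 = -3.40143 eV

The energy is 16 times more negative than hydrogen at the same n due to the stronger nuclear charge.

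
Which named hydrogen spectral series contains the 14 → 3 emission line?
Paschen series

The spectral series in hydrogen are named based on the final (lower) energy level:
- Lyman series: n_final = 1 (ultraviolet)
- Balmer series: n_final = 2 (visible/near-UV)
- Paschen series: n_final = 3 (infrared)
- Brackett series: n_final = 4 (infrared)
- Pfund series: n_final = 5 (far infrared)

Since this transition ends at n = 3, it belongs to the Paschen series.

For reference, this 14 → 3 line has photon energy
ΔE = 13.6057 eV × (1/3² - 1/14²) = 1.4423276077 eV,
corresponding to wavelength λ = hc/ΔE = 1239.84 eV·nm / 1.4423276077 eV = 859.610530 nm in the infrared region.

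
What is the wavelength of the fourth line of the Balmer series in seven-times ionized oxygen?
6.407 nm

The lines of a series are numbered from the longest wavelength (smallest ΔE) outward; the fourth line is the transition from n = n_f + 4 to n_f.
The Balmer series has all transitions ending at n_f = 2.

For O⁷⁺ (Z = 8), the fourth line (δ-line) is the jump from n = 6 to n = 2:
E_6 = -13.6057 × 8² / 6² = -24.18791 eV
E_2 = -13.6057 × 8² / 2² = -217.69120 eV
ΔE = E_6 - E_2 = 193.50329 eV

λ = hc/E = 1239.84 eV·nm / 193.50329 eV
λ = 6.407 nm

This is the δ-line of the Balmer series in O⁷⁺.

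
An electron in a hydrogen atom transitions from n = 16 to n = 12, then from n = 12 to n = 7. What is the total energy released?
0.2245 eV

The energy levels of hydrogen are E_n = -13.6057 / n² eV.

First transition (16 → 12):
ΔE₁ = |E_12 - E_16|
ΔE₁ = |-0.0944840278 - (-0.0531472656)| = 0.0413368 eV

Second transition (12 → 7):
ΔE₂ = |E_7 - E_12|
ΔE₂ = |-0.2776673469 - (-0.0944840278)| = 0.1831833 eV

Total energy released:
E_total = ΔE₁ + ΔE₂ = 0.0413368 + 0.1831833 = 0.2245 eV

Note: This equals the direct transition 16 → 7: 0.2245 eV ✓
Energy is conserved regardless of the path taken.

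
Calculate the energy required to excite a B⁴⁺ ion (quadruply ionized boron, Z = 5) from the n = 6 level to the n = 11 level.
6.637308 eV

The energy levels of a hydrogen-like atom are E_n = -13.6057 Z² eV / n².

Energy at n = 6: E_6 = -13.6057 × 5² / 6² = -9.448402778 eV
Energy at n = 11: E_11 = -13.6057 × 5² / 11² = -2.811095041 eV

The excitation energy is the difference:
ΔE = E_11 - E_6
ΔE = -2.811095041 - (-9.448402778)
ΔE = 6.637308 eV

Since this is positive, energy must be absorbed (photon absorption).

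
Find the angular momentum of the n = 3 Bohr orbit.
3.1637e-34 J·s (or 3ℏ)

In the Bohr model, angular momentum is quantized:
L = nℏ

where ℏ = h/(2π) = 1.054572e-34 J·s

For n = 3:
L = 3 × 1.054572e-34 J·s
L = 3.1637e-34 J·s

This can also be written as L = 3ℏ.
The angular momentum is an integer multiple of the reduced Planck constant.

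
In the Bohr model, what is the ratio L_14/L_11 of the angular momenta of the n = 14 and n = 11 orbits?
1.27273

In the Bohr model, L_n = nℏ, so the ratio is purely the ratio of quantum numbers:

L_14/L_11 = 14ℏ / 11ℏ = 14/11 = 1.27273

The angular momentum scales linearly with n.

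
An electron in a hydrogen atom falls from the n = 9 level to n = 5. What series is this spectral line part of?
Pfund series

The spectral series in hydrogen are named based on the final (lower) energy level:
- Lyman series: n_final = 1 (ultraviolet)
- Balmer series: n_final = 2 (visible/near-UV)
- Paschen series: n_final = 3 (infrared)
- Brackett series: n_final = 4 (infrared)
- Pfund series: n_final = 5 (far infrared)

Since this transition ends at n = 5, it belongs to the Pfund series.

For reference, this 9 → 5 line has photon energy
ΔE = 13.6057 eV × (1/5² - 1/9²) = 0.37625639506 eV,
corresponding to wavelength λ = hc/ΔE = 1239.84 eV·nm / 0.37625639506 eV = 3295.19981 nm in the far infrared region.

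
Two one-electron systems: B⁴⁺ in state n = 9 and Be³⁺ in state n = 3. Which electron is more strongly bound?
Be³⁺ at n = 3 (E = -24.188 eV)

Using E_n = -13.6057 Z² / n² eV:

B⁴⁺ (Z = 5) at n = 9:
E = -13.6057 × 5² / 9² = -13.6057 × 25 / 81 = -4.199290 eV

Be³⁺ (Z = 4) at n = 3:
E = -13.6057 × 4² / 3² = -13.6057 × 16 / 9 = -24.187911 eV

Since -24.187911 eV < -4.199290 eV,
Be³⁺ at n = 3 is more tightly bound (requires more energy to ionize).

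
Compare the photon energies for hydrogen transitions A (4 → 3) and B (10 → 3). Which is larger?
10 → 3

Calculate the energy for each transition:

Transition 4 → 3:
ΔE₁ = |E_3 - E_4| = |-13.6057/3² - (-13.6057/4²)|
ΔE₁ = |-1.5117444444 - (-0.8503562500)| = 0.6613882 eV

Transition 10 → 3:
ΔE₂ = |E_3 - E_10| = |-13.6057/3² - (-13.6057/10²)|
ΔE₂ = |-1.5117444444 - (-0.1360570000)| = 1.3756874 eV

Since 1.3756874 eV > 0.6613882 eV, the transition 10 → 3 emits the more energetic photon.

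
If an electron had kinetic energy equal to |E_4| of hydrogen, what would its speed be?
5.46923e+05 m/s (or 0.18% of c)

The binding energy at n = 4 for hydrogen is:
E_4 = -13.6057/4² = -0.850356250 eV
|E_4| = 0.850356250 eV

Convert to Joules:
KE = 0.850356250 eV × (1.602177 × 10⁻¹⁹ J/eV) = 1.3624212e-19 J

Using KE = ½mv²:
v = √(2·KE/m_e)
v = √(2 × 1.3624212e-19 J / 9.10938 × 10⁻³¹ kg)
v = 5.46923e+05 m/s

This is approximately 0.18% the speed of light.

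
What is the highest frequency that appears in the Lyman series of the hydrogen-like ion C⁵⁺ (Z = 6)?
1.184e+17 Hz

The series limit corresponds to the transition from n = ∞ to n = 1.
This is the highest energy (shortest wavelength) transition in the Lyman series.

E_∞ = 0 eV
E_1 = -13.6057 × 6² / 1² = -489.805200 eV

Energy at series limit:
ΔE = E_∞ - E_1 = 0 - (-489.805200) = 489.805200 eV
E = 489.805200 eV × (1.602177 × 10⁻¹⁹ J/eV) = 7.84755e-17 J
f = E/h = 7.84755e-17 J / (6.62607 × 10⁻³⁴ J·s) = 1.184e+17 Hz

This energy equals the ionization energy from the n = 1 state of C⁵⁺.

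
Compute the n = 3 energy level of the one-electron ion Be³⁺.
-24.188 eV

For hydrogen-like ions, the energy levels scale with Z²:
E_n = -13.6057 Z² / n² eV

For Be³⁺ (Z = 4) at n = 3:
E_3 = -13.6057 × 4² / 3²
E_3 = -13.6057 × 16 / 9
E_3 = -217.6912 / 9
E_3 = -24.188 eV

The energy is 16 times more negative than hydrogen at the same n due to the stronger nuclear charge.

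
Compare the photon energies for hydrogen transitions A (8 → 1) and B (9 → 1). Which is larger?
9 → 1

Calculate the energy for each transition:

Transition 8 → 1:
ΔE₁ = |E_1 - E_8| = |-13.6057/1² - (-13.6057/8²)|
ΔE₁ = |-13.6057000000 - (-0.2125890625)| = 13.3931109 eV

Transition 9 → 1:
ΔE₂ = |E_1 - E_9| = |-13.6057/1² - (-13.6057/9²)|
ΔE₂ = |-13.6057000000 - (-0.1679716049)| = 13.4377284 eV

Since 13.4377284 eV > 13.3931109 eV, the transition 9 → 1 emits the more energetic photon.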